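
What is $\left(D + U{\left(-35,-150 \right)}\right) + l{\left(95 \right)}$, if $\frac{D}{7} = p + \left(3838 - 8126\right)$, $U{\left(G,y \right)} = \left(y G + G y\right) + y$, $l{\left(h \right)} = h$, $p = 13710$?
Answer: $76399$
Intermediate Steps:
$U{\left(G,y \right)} = y + 2 G y$ ($U{\left(G,y \right)} = \left(G y + G y\right) + y = 2 G y + y = y + 2 G y$)
$D = 65954$ ($D = 7 \left(13710 + \left(3838 - 8126\right)\right) = 7 \left(13710 - 4288\right) = 7 \cdot 9422 = 65954$)
$\left(D + U{\left(-35,-150 \right)}\right) + l{\left(95 \right)} = \left(65954 - 150 \left(1 + 2 \left(-35\right)\right)\right) + 95 = \left(65954 - 150 \left(1 - 70\right)\right) + 95 = \left(65954 - -10350\right) + 95 = \left(65954 + 10350\right) + 95 = 76304 + 95 = 76399$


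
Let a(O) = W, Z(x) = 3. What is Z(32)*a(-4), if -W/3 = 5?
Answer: -45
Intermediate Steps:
W = -15 (W = -3*5 = -15)
a(O) = -15
Z(32)*a(-4) = 3*(-15) = -45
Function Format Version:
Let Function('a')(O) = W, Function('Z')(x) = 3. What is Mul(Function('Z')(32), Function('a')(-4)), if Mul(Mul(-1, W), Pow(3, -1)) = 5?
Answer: -45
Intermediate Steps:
W = -15 (W = Mul(-3, 5) = -15)
Function('a')(O) = -15
Mul(Function('Z')(32), Function('a')(-4)) = Mul(3, -15) = -45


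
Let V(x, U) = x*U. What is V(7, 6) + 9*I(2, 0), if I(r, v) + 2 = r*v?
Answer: 24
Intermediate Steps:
I(r, v) = -2 + r*v
V(x, U) = U*x
V(7, 6) + 9*I(2, 0) = 6*7 + 9*(-2 + 2*0) = 42 + 9*(-2 + 0) = 42 + 9*(-2) = 42 - 18 = 24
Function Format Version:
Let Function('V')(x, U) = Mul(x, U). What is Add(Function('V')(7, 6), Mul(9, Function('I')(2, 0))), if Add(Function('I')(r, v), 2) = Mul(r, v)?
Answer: 24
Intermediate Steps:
Function('I')(r, v) = Add(-2, Mul(r, v))
Function('V')(x, U) = Mul(U, x)
Add(Function('V')(7, 6), Mul(9, Function('I')(2, 0))) = Add(Mul(6, 7), Mul(9, Add(-2, Mul(2, 0)))) = Add(42, Mul(9, Add(-2, 0))) = Add(42, Mul(9, -2)) = Add(42, -18) = 24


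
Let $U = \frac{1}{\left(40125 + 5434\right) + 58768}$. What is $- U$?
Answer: $- \frac{1}{104327} \approx -9.5852 \cdot 10^{-6}$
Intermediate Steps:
$U = \frac{1}{104327}$ ($U = \frac{1}{45559 + 58768} = \frac{1}{104327} \approx 9.5852 \cdot 10^{-6}$)
$- U = \left(-1\right) \frac{1}{104327} = - \frac{1}{104327}$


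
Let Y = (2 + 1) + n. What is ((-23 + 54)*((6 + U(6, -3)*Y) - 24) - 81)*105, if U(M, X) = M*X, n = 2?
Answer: -360045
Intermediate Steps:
Y = 5 (Y = (2 + 1) + 2 = 3 + 2 = 5)
((-23 + 54)*((6 + U(6, -3)*Y) - 24) - 81)*105 = ((-23 + 54)*((6 + (6*(-3))*5) - 24) - 81)*105 = (31*((6 - 18*5) - 24) - 81)*105 = (31*((6 - 90) - 24) - 81)*105 = (31*(-84 - 24) - 81)*105 = (31*(-108) - 81)*105 = (-3348 - 81)*105 = -3429*105 = -360045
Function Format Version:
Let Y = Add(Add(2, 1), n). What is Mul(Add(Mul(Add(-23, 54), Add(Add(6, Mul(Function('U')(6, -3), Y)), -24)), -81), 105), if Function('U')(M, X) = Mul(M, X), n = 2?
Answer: -360045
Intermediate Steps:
Y = 5 (Y = Add(Add(2, 1), 2) = Add(3, 2) = 5)
Mul(Add(Mul(Add(-23, 54), Add(Add(6, Mul(Function('U')(6, -3), Y)), -24)), -81), 105) = Mul(Add(Mul(Add(-23, 54), Add(Add(6, Mul(Mul(6, -3), 5)), -24)), -81), 105) = Mul(Add(Mul(31, Add(Add(6, Mul(-18, 5)), -24)), -81), 105) = Mul(Add(Mul(31, Add(Add(6, -90), -24)), -81), 105) = Mul(Add(Mul(31, Add(-84, -24)), -81), 105) = Mul(Add(Mul(31, -108), -81), 105) = Mul(Add(-3348, -81), 105) = Mul(-3429, 105) = -360045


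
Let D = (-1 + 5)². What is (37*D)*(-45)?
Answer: -26640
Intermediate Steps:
D = 16 (D = 4² = 16)
(37*D)*(-45) = (37*16)*(-45) = 592*(-45) = -26640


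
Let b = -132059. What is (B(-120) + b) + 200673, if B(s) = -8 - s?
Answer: 68726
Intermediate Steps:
(B(-120) + b) + 200673 = ((-8 - 1*(-120)) - 132059) + 200673 = ((-8 + 120) - 132059) + 200673 = (112 - 132059) + 200673 = -131947 + 200673 = 68726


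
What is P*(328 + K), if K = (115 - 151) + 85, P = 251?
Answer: 94627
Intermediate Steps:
K = 49 (K = -36 + 85 = 49)
P*(328 + K) = 251*(328 + 49) = 251*377 = 94627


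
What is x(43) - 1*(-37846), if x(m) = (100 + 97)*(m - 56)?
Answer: 35285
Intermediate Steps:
x(m) = -11032 + 197*m (x(m) = 197*(-56 + m) = -11032 + 197*m)
x(43) - 1*(-37846) = (-11032 + 197*43) - 1*(-37846) = (-11032 + 8471) + 37846 = -2561 + 37846 = 35285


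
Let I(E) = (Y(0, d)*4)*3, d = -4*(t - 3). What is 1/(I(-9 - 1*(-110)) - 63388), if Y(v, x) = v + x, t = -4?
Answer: -1/63052 ≈ -1.5860e-5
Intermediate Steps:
d = 28 (d = -4*(-4 - 3) = -4*(-7) = 28)
I(E) = 336 (I(E) = ((0 + 28)*4)*3 = (28*4)*3 = 112*3 = 336)
1/(I(-9 - 1*(-110)) - 63388) = 1/(336 - 63388) = 1/(-63052) = -1/63052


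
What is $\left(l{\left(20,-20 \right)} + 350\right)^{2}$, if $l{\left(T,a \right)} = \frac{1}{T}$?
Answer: $\frac{49014001}{400} \approx 1.2254 \cdot 10^{5}$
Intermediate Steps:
$\left(l{\left(20,-20 \right)} + 350\right)^{2} = \left(\frac{1}{20} + 350\right)^{2} = \left(\frac{7001}{20}\right)^{2} = \frac{49014001}{400}$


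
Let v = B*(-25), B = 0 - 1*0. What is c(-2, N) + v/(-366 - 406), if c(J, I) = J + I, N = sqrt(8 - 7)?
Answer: -1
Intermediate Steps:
B = 0 (B = 0 + 0 = 0)
v = 0 (v = 0*(-25) = 0)
N = 1 (N = sqrt(1) = 1)
c(J, I) = I + J
c(-2, N) + v/(-366 - 406) = (1 - 2) + 0/(-366 - 406) = -1 + 0/(-772) = -1 - 1/772*0 = -1 + 0 = -1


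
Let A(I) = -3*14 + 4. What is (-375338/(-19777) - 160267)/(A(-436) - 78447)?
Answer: 3169225121/1552197845 ≈ 2.0418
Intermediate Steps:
A(I) = -38 (A(I) = -42 + 4 = -38)
(-375338/(-19777) - 160267)/(A(-436) - 78447) = (-375338/(-19777) - 160267)/(-38 - 78447) = (-375338*(-1/19777) - 160267)/(-78485) = (375338/19777 - 160267)*(-1/78485) = -3169225121/19777*(-1/78485) = 3169225121/1552197845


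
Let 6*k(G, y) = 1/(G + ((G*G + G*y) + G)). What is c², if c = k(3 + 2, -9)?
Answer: 1/3600 ≈ 0.00027778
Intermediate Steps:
k(G, y) = 1/(6*(G² + 2*G + G*y)) (k(G, y) = 1/(6*(G + ((G*G + G*y) + G))) = 1/(6*(G + ((G² + G*y) + G))) = 1/(6*(G + (G + G² + G*y))) = 1/(6*(G² + 2*G + G*y)))
c = -1/60 (c = 1/(6*(3 + 2)*(2 + (3 + 2) - 9)) = (⅙)/(5*(2 + 5 - 9)) = (⅙)*(⅕)/(-2) = (⅙)*(⅕)*(-½) = -1/60 ≈ -0.016667)
c² = (-1/60)² = 1/3600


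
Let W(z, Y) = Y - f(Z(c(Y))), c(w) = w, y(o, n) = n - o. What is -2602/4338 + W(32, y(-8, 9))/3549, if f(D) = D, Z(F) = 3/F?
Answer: -1996741/3355443 ≈ -0.59508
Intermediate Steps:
W(z, Y) = Y - 3/Y
-2602/4338 + W(32, y(-8, 9))/3549 = -2602/4338 + ((9 - 1*(-8)) - 3/(9 - 1*(-8)))/3549 = -2602*1/4338 + ((9 + 8) - 3/(9 + 8))*(1/3549) = -1301/2169 + (17 - 3/17)*(1/3549) = -1301/2169 + (286/17)*(1/3549) = -1301/2169 + 22/4641 = -1996741/3355443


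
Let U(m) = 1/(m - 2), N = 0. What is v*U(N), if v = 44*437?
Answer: -9614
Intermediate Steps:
v = 19228
U(m) = 1/(-2 + m)
v*U(N) = 19228/(-2 + 0) = 19228/(-2) = 19228*(-1/2) = -9614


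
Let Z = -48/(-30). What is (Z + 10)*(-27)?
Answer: -1566/5 ≈ -313.20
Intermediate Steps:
Z = 8/5 (Z = -48*(-1/30) = 8/5 ≈ 1.6000)
(Z + 10)*(-27) = (8/5 + 10)*(-27) = (58/5)*(-27) = -1566/5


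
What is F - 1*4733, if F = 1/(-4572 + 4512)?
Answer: -283981/60 ≈ -4733.0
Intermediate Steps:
F = -1/60 (F = 1/(-60) = -1/60 ≈ -0.016667)
F - 1*4733 = -1/60 - 1*4733 = -1/60 - 4733 = -283981/60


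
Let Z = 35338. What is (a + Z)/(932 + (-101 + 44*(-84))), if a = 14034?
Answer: -49372/2865 ≈ -17.233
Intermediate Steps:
(a + Z)/(932 + (-101 + 44*(-84))) = (14034 + 35338)/(932 + (-101 + 44*(-84))) = 49372/(932 + (-101 - 3696)) = 49372/(932 - 3797) = 49372/(-2865) = 49372*(-1/2865) = -49372/2865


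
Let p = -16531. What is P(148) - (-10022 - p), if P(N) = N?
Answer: -6361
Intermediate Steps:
P(148) - (-10022 - p) = 148 - (-10022 - 1*(-16531)) = 148 - (-10022 + 16531) = 148 - 1*6509 = 148 - 6509 = -6361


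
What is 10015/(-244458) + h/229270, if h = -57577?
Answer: -4092824329/14011721415 ≈ -0.29210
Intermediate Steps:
10015/(-244458) + h/229270 = 10015/(-244458) - 57577/229270 = 10015*(-1/244458) - 57577*1/229270 = -10015/244458 - 57577/229270 = -4092824329/14011721415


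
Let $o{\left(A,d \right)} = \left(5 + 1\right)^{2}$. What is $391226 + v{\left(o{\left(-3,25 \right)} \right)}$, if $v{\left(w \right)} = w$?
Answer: $391262$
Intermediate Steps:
$o{\left(A,d \right)} = 36$ ($o{\left(A,d \right)} = 6^{2} = 36$)
$391226 + v{\left(o{\left(-3,25 \right)} \right)} = 391226 + 36 = 391262$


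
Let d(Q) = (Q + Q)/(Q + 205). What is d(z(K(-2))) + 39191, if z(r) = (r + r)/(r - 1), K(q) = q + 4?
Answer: 8190927/209 ≈ 39191.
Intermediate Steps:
K(q) = 4 + q
z(r) = 2*r/(-1 + r) (z(r) = (2*r)/(-1 + r) = 2*r/(-1 + r))
d(Q) = 2*Q/(205 + Q) (d(Q) = (2*Q)/(205 + Q) = 2*Q/(205 + Q))
d(z(K(-2))) + 39191 = 2*(2*(4 - 2)/(-1 + (4 - 2)))/(205 + 2*(4 - 2)/(-1 + (4 - 2))) + 39191 = 2*(2*2/(-1 + 2))/(205 + 2*2/(-1 + 2)) + 39191 = 2*(2*2/1)/(205 + 2*2/1) + 39191 = 2*(2*2*1)/(205 + 2*2*1) + 39191 = 2*4/(205 + 4) + 39191 = 2*4/209 + 39191 = 2*4*(1/209) + 39191 = 8/209 + 39191 = 8190927/209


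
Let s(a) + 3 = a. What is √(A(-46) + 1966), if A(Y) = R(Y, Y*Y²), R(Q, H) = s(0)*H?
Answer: √293974 ≈ 542.19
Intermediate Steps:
s(a) = -3 + a
R(Q, H) = -3*H (R(Q, H) = (-3 + 0)*H = -3*H)
A(Y) = -3*Y³ (A(Y) = -3*Y*Y² = -3*Y³)
√(A(-46) + 1966) = √(-3*(-46)³ + 1966) = √(-3*(-97336) + 1966) = √(292008 + 1966) = √293974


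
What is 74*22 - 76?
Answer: 1552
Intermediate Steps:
74*22 - 76 = 1628 - 76 = 1552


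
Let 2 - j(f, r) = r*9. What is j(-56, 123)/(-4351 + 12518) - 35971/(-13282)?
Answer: 279098547/108474094 ≈ 2.5730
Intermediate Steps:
j(f, r) = 2 - 9*r (j(f, r) = 2 - r*9 = 2 - 9*r)
j(-56, 123)/(-4351 + 12518) - 35971/(-13282) = (2 - 9*123)/(-4351 + 12518) - 35971/(-13282) = (2 - 1107)/8167 - 35971*(-1/13282) = -1105*1/8167 + 35971/13282 = -1105/8167 + 35971/13282 = 279098547/108474094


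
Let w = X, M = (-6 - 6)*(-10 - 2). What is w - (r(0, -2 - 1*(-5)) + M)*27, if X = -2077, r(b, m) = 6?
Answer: -6127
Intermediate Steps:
M = 144 (M = -12*(-12) = 144)
w = -2077
w - (r(0, -2 - 1*(-5)) + M)*27 = -2077 - (6 + 144)*27 = -2077 - 150*27 = -2077 - 1*4050 = -2077 - 4050 = -6127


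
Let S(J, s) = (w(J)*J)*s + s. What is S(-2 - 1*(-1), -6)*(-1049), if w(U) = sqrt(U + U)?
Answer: 6294 - 6294*I*sqrt(2) ≈ 6294.0 - 8901.1*I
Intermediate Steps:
w(U) = sqrt(2)*sqrt(U) (w(U) = sqrt(2*U) = sqrt(2)*sqrt(U))
S(J, s) = s + s*sqrt(2)*J**(3/2) (S(J, s) = ((sqrt(2)*sqrt(J))*J)*s + s = (sqrt(2)*J**(3/2))*s + s = s*sqrt(2)*J**(3/2) + s = s + s*sqrt(2)*J**(3/2))
S(-2 - 1*(-1), -6)*(-1049) = -6*(1 + sqrt(2)*(-2 - 1*(-1))**(3/2))*(-1049) = -6*(1 + sqrt(2)*(-2 + 1)**(3/2))*(-1049) = -6*(1 + sqrt(2)*(-1)**(3/2))*(-1049) = -6*(1 + sqrt(2)*(-I))*(-1049) = -6*(1 - I*sqrt(2))*(-1049) = (-6 + 6*I*sqrt(2))*(-1049) = 6294 - 6294*I*sqrt(2)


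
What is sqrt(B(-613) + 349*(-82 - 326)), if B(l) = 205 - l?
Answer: I*sqrt(141574) ≈ 376.26*I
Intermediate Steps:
sqrt(B(-613) + 349*(-82 - 326)) = sqrt((205 - 1*(-613)) + 349*(-82 - 326)) = sqrt((205 + 613) + 349*(-408)) = sqrt(818 - 142392) = sqrt(-141574) = I*sqrt(141574)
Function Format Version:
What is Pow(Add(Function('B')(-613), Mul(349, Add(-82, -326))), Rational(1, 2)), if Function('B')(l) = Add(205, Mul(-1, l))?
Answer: Mul(I, Pow(141574, Rational(1, 2))) ≈ Mul(376.26, I)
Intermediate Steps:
Pow(Add(Function('B')(-613), Mul(349, Add(-82, -326))), Rational(1, 2)) = Pow(Add(Add(205, Mul(-1, -613)), Mul(349, Add(-82, -326))), Rational(1, 2)) = Pow(Add(Add(205, 613), Mul(349, -408)), Rational(1, 2)) = Pow(Add(818, -142392), Rational(1, 2)) = Pow(-141574, Rational(1, 2)) = Mul(I, Pow(141574, Rational(1, 2)))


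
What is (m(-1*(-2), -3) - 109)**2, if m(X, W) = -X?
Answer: 12321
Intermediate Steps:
(m(-1*(-2), -3) - 109)**2 = (-(-1)*(-2) - 109)**2 = (-1*2 - 109)**2 = (-2 - 109)**2 = (-111)**2 = 12321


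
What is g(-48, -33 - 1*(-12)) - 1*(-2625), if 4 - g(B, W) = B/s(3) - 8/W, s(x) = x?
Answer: 55537/21 ≈ 2644.6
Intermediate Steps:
g(B, W) = 4 + 8/W - B/3 (g(B, W) = 4 - (B/3 - 8/W) = 4 - (-8/W + B/3) = 4 + (8/W - B/3) = 4 + 8/W - B/3)
g(-48, -33 - 1*(-12)) - 1*(-2625) = (4 + 8/(-33 - 1*(-12)) - ⅓*(-48)) - 1*(-2625) = (4 + 8/(-33 + 12) + 16) + 2625 = (4 + 8/(-21) + 16) + 2625 = (4 + 8*(-1/21) + 16) + 2625 = (4 - 8/21 + 16) + 2625 = 412/21 + 2625 = 55537/21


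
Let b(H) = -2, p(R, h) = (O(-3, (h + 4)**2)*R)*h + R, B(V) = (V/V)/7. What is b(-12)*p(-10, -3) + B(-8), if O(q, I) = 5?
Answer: -1959/7 ≈ -279.86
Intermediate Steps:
B(V) = 1/7 (B(V) = 1*(1/7) = 1/7)
p(R, h) = R + 5*R*h (p(R, h) = (5*R)*h + R = 5*R*h + R = R + 5*R*h)
b(-12)*p(-10, -3) + B(-8) = -(-20)*(1 + 5*(-3)) + 1/7 = -(-20)*(1 - 15) + 1/7 = -(-20)*(-14) + 1/7 = -2*140 + 1/7 = -280 + 1/7 = -1959/7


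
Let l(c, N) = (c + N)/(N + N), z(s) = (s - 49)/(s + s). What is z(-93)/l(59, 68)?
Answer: 9656/11811 ≈ 0.81754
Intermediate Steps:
z(s) = (-49 + s)/(2*s) (z(s) = (-49 + s)/((2*s)) = (-49 + s)*(1/(2*s)) = (-49 + s)/(2*s))
l(c, N) = (N + c)/(2*N) (l(c, N) = (N + c)/((2*N)) = (N + c)*(1/(2*N)) = (N + c)/(2*N))
z(-93)/l(59, 68) = ((1/2)*(-49 - 93)/(-93))/(((1/2)*(68 + 59)/68)) = ((1/2)*(-1/93)*(-142))/(((1/2)*(1/68)*127)) = 71/(93*(127/136)) = (71/93)*(136/127) = 9656/11811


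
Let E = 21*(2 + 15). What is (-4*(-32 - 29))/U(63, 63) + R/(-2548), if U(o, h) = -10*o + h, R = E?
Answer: -16819/29484 ≈ -0.57045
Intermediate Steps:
E = 357 (E = 21*17 = 357)
R = 357
U(o, h) = h - 10*o
(-4*(-32 - 29))/U(63, 63) + R/(-2548) = (-4*(-32 - 29))/(63 - 10*63) + 357/(-2548) = (-4*(-61))/(63 - 630) + 357*(-1/2548) = 244/(-567) - 51/364 = 244*(-1/567) - 51/364 = -244/567 - 51/364 = -16819/29484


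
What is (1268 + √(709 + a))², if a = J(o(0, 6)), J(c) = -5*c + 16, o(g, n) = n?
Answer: (1268 + √695)² ≈ 1.6754e+6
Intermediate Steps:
J(c) = 16 - 5*c
a = -14 (a = 16 - 5*6 = 16 - 30 = -14)
(1268 + √(709 + a))² = (1268 + √(709 - 14))² = (1268 + √695)²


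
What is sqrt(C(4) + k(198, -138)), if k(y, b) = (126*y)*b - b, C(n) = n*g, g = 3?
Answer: I*sqrt(3442674) ≈ 1855.4*I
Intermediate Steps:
C(n) = 3*n (C(n) = n*3 = 3*n)
k(y, b) = -b + 126*b*y (k(y, b) = 126*b*y - b = -b + 126*b*y)
sqrt(C(4) + k(198, -138)) = sqrt(3*4 - 138*(-1 + 126*198)) = sqrt(12 - 138*(-1 + 24948)) = sqrt(12 - 138*24947) = sqrt(12 - 3442686) = sqrt(-3442674) = I*sqrt(3442674)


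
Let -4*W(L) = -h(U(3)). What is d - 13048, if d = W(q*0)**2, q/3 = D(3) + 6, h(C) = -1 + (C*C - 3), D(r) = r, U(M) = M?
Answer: -208743/16 ≈ -13046.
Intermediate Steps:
h(C) = -4 + C**2 (h(C) = -1 + (C**2 - 3) = -1 + (-3 + C**2) = -4 + C**2)
q = 27 (q = 3*(3 + 6) = 3*9 = 27)
W(L) = 5/4 (W(L) = -(-1)*(-4 + 3**2)/4 = -(-1)*(-4 + 9)/4 = -(-1)*5/4 = -1/4*(-5) = 5/4)
d = 25/16 (d = (5/4)**2 = 25/16 ≈ 1.5625)
d - 13048 = 25/16 - 13048 = -208743/16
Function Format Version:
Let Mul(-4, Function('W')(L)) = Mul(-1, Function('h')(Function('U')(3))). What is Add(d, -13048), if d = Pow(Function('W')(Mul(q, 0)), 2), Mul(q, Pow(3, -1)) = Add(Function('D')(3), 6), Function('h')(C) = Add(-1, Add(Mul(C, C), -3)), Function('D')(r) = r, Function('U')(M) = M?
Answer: Rational(-208743, 16) ≈ -13046.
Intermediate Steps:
Function('h')(C) = Add(-4, Pow(C, 2)) (Function('h')(C) = Add(-1, Add(Pow(C, 2), -3)) = Add(-1, Add(-3, Pow(C, 2))) = Add(-4, Pow(C, 2)))
q = 27 (q = Mul(3, Add(3, 6)) = Mul(3, 9) = 27)
Function('W')(L) = Rational(5, 4) (Function('W')(L) = Mul(Rational(-1, 4), Mul(-1, Add(-4, Pow(3, 2)))) = Mul(Rational(-1, 4), Mul(-1, Add(-4, 9))) = Mul(Rational(-1, 4), Mul(-1, 5)) = Mul(Rational(-1, 4), -5) = Rational(5, 4))
d = Rational(25, 16) (d = Pow(Rational(5, 4), 2) = Rational(25, 16) ≈ 1.5625)
Add(d, -13048) = Add(Rational(25, 16), -13048) = Rational(-208743, 16)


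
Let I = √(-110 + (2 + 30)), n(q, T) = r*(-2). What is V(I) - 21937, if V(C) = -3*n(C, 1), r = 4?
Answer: -21913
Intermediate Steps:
n(q, T) = -8 (n(q, T) = 4*(-2) = -8)
I = I*√78 (I = √(-110 + 32) = √(-78) = I*√78 ≈ 8.8318*I)
V(C) = 24 (V(C) = -3*(-8) = 24)
V(I) - 21937 = 24 - 21937 = -21913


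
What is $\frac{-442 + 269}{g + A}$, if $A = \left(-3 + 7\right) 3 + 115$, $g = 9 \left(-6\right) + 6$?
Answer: $- \frac{173}{79} \approx -2.1899$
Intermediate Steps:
$g = -48$ ($g = -54 + 6 = -48$)
$A = 127$ ($A = 4 \cdot 3 + 115 = 12 + 115 = 127$)
$\frac{-442 + 269}{g + A} = \frac{-442 + 269}{-48 + 127} = - \frac{173}{79}$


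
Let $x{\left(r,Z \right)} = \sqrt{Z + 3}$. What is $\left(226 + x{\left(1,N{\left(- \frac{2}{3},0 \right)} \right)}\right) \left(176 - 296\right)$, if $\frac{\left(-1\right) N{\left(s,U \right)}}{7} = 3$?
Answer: $-27120 - 360 i \sqrt{2} \approx -27120.0 - 509.12 i$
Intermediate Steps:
$N{\left(s,U \right)} = -21$ ($N{\left(s,U \right)} = \left(-7\right) 3 = -21$)
$x{\left(r,Z \right)} = \sqrt{3 + Z}$
$\left(226 + x{\left(1,N{\left(- \frac{2}{3},0 \right)} \right)}\right) \left(176 - 296\right) = \left(226 + \sqrt{3 - 21}\right) \left(176 - 296\right) = \left(226 + \sqrt{-18}\right) \left(-120\right) = \left(226 + 3 i \sqrt{2}\right) \left(-120\right) = -27120 - 360 i \sqrt{2}$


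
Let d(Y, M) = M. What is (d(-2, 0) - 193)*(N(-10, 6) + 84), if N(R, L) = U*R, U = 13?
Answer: 8878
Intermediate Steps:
N(R, L) = 13*R
(d(-2, 0) - 193)*(N(-10, 6) + 84) = (0 - 193)*(13*(-10) + 84) = -193*(-130 + 84) = -193*(-46) = 8878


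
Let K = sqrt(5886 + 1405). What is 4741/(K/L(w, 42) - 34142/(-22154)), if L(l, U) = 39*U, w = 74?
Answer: 2405353263143899068/780995504258465 - 952857955231182*sqrt(7291)/780995504258465 ≈ 2975.7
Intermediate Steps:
K = sqrt(7291) ≈ 85.387
4741/(K/L(w, 42) - 34142/(-22154)) = 4741/(sqrt(7291)/((39*42)) - 34142/(-22154)) = 4741/(sqrt(7291)/1638 - 34142*(-1/22154)) = 4741/(sqrt(7291)*(1/1638) + 17071/11077) = 4741/(sqrt(7291)/1638 + 17071/11077) = 4741/(17071/11077 + sqrt(7291)/1638)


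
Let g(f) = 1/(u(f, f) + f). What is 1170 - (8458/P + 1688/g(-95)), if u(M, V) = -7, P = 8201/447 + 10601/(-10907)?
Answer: 7321422171939/42354830 ≈ 1.7286e+5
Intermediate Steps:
P = 84709660/4875429 (P = 8201*(1/447) + 10601*(-1/10907) = 8201/447 - 10601/10907 = 84709660/4875429 ≈ 17.375)
g(f) = 1/(-7 + f)
1170 - (8458/P + 1688/g(-95)) = 1170 - (8458/(84709660/4875429) + 1688/(1/(-7 - 95))) = 1170 - (8458*(4875429/84709660) + 1688/(1/(-102))) = 1170 - (20618189241/42354830 + 1688/(-1/102)) = 1170 - (20618189241/42354830 + 1688*(-102)) = 1170 - (20618189241/42354830 - 172176) = 1170 - 1*(-7271867020839/42354830) = 1170 + 7271867020839/42354830 = 7321422171939/42354830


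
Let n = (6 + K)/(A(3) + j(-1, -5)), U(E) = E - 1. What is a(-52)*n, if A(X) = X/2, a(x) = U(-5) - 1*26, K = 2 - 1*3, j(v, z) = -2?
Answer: 320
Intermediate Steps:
K = -1 (K = 2 - 3 = -1)
U(E) = -1 + E
a(x) = -32 (a(x) = (-1 - 5) - 1*26 = -6 - 26 = -32)
A(X) = X/2 (A(X) = X*(½) = X/2)
n = -10 (n = (6 - 1)/((½)*3 - 2) = 5/(3/2 - 2) = 5/(-½) = 5*(-2) = -10)
a(-52)*n = -32*(-10) = 320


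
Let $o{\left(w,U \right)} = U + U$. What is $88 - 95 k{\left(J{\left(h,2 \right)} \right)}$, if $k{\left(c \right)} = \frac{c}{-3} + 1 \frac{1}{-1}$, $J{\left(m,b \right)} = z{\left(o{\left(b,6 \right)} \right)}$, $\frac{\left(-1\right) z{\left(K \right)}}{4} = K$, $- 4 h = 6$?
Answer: $-1337$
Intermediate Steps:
$o{\left(w,U \right)} = 2 U$
$h = - \frac{3}{2}$ ($h = \left(- \frac{1}{4}\right) 6 = - \frac{3}{2} \approx -1.5$)
$z{\left(K \right)} = - 4 K$
$J{\left(m,b \right)} = -48$ ($J{\left(m,b \right)} = - 4 \cdot 2 \cdot 6 = \left(-4\right) 12 = -48$)
$k{\left(c \right)} = -1 - \frac{c}{3}$ ($k{\left(c \right)} = c \left(- \frac{1}{3}\right) + 1 \left(-1\right) = - \frac{c}{3} - 1 = -1 - \frac{c}{3}$)
$88 - 95 k{\left(J{\left(h,2 \right)} \right)} = 88 - 95 \left(-1 - -16\right) = 88 - 95 \left(-1 + 16\right) = 88 - 1425 = -1337$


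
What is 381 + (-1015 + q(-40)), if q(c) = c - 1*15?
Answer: -689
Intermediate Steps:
q(c) = -15 + c (q(c) = c - 15 = -15 + c)
381 + (-1015 + q(-40)) = 381 + (-1015 + (-15 - 40)) = 381 + (-1015 - 55) = 381 - 1070 = -689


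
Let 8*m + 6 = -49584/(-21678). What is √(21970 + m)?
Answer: √1147140987329/7226 ≈ 148.22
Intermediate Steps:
m = -6707/14452 (m = -¾ + (-49584/(-21678))/8 = -¾ + (-49584*(-1/21678))/8 = -¾ + (⅛)*(8264/3613) = -¾ + 1033/3613 = -6707/14452 ≈ -0.46409)
√(21970 + m) = √(21970 - 6707/14452) = √(317503733/14452) = √1147140987329/7226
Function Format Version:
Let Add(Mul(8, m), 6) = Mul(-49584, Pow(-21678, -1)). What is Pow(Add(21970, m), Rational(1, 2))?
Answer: Mul(Rational(1, 7226), Pow(1147140987329, Rational(1, 2))) ≈ 148.22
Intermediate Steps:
m = Rational(-6707, 14452) (m = Add(Rational(-3, 4), Mul(Rational(1, 8), Mul(-49584, Pow(-21678, -1)))) = Add(Rational(-3, 4), Mul(Rational(1, 8), Mul(-49584, Rational(-1, 21678)))) = Add(Rational(-3, 4), Mul(Rational(1, 8), Rational(8264, 3613))) = Add(Rational(-3, 4), Rational(1033, 3613)) = Rational(-6707, 14452) ≈ -0.46409)
Pow(Add(21970, m), Rational(1, 2)) = Pow(Add(21970, Rational(-6707, 14452)), Rational(1, 2)) = Pow(Rational(317503733, 14452), Rational(1, 2)) = Mul(Rational(1, 7226), Pow(1147140987329, Rational(1, 2)))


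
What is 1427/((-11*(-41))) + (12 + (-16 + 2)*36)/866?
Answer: 506945/195283 ≈ 2.5960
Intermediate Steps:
1427/((-11*(-41))) + (12 + (-16 + 2)*36)/866 = 1427/451 + (12 - 14*36)*(1/866) = 1427*(1/451) + (12 - 504)*(1/866) = 1427/451 - 492*1/866 = 1427/451 - 246/433 = 506945/195283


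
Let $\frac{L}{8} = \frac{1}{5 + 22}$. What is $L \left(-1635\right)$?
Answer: $- \frac{4360}{9} \approx -484.44$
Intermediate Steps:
$L = \frac{8}{27}$ ($L = \frac{8}{5 + 22} = \frac{8}{27} \approx 0.2963$)
$L \left(-1635\right) = \frac{8}{27} \left(-1635\right) = - \frac{4360}{9}$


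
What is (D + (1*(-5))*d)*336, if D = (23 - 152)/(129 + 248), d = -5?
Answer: 3123456/377 ≈ 8285.0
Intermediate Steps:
D = -129/377 ≈ -0.34218
(D + (1*(-5))*d)*336 = (-129/377 + (1*(-5))*(-5))*336 = (-129/377 - 5*(-5))*336 = (-129/377 + 25)*336 = (9296/377)*336 = 3123456/377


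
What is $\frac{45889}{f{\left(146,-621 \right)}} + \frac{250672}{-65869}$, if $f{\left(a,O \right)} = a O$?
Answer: $- \frac{25750090093}{5972078754} \approx -4.3117$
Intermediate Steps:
$f{\left(a,O \right)} = O a$
$\frac{45889}{f{\left(146,-621 \right)}} + \frac{250672}{-65869} = \frac{45889}{\left(-621\right) 146} + \frac{250672}{-65869} = \frac{45889}{-90666} + 250672 \left(- \frac{1}{65869}\right) = 45889 \left(- \frac{1}{90666}\right) - \frac{250672}{65869} = - \frac{45889}{90666} - \frac{250672}{65869} = - \frac{25750090093}{5972078754}$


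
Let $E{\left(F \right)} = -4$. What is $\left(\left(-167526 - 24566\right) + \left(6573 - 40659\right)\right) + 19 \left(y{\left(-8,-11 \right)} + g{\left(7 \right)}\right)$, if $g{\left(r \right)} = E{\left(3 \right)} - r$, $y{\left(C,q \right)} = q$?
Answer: $-226596$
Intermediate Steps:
$g{\left(r \right)} = -4 - r$
$\left(\left(-167526 - 24566\right) + \left(6573 - 40659\right)\right) + 19 \left(y{\left(-8,-11 \right)} + g{\left(7 \right)}\right) = \left(\left(-167526 - 24566\right) + \left(6573 - 40659\right)\right) + 19 \left(-11 - 11\right) = \left(\left(-167526 - 24566\right) - 34086\right) + 19 \left(-11 - 11\right) = \left(-192092 - 34086\right) + 19 \left(-11 - 11\right) = -226178 + 19 \left(-22\right) = -226178 - 418 = -226596$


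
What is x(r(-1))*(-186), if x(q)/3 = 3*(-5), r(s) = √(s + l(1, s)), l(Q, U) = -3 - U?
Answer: 8370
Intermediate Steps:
r(s) = I*√3 (r(s) = √(s + (-3 - s)) = √(-3) = I*√3)
x(q) = -45 (x(q) = 3*(3*(-5)) = 3*(-15) = -45)
x(r(-1))*(-186) = -45*(-186) = 8370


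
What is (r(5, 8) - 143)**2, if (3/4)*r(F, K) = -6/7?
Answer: 1018081/49 ≈ 20777.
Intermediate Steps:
r(F, K) = -8/7 (r(F, K) = 4*(-6/7)/3 = 4*(-6*1/7)/3 = (4/3)*(-6/7) = -8/7)
(r(5, 8) - 143)**2 = (-8/7 - 143)**2 = (-1009/7)**2 = 1018081/49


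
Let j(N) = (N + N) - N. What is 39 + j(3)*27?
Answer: 120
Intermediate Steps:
j(N) = N (j(N) = 2*N - N = N)
39 + j(3)*27 = 39 + 3*27 = 39 + 81 = 120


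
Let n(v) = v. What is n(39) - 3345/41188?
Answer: 1602987/41188 ≈ 38.919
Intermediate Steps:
n(39) - 3345/41188 = 39 - 3345/41188 = 1602987/41188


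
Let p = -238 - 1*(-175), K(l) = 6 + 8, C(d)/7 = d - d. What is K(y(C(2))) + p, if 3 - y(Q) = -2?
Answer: -49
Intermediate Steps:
C(d) = 0 (C(d) = 7*(d - d) = 7*0 = 0)
y(Q) = 5 (y(Q) = 3 - 1*(-2) = 3 + 2 = 5)
K(l) = 14
p = -63 (p = -238 + 175 = -63)
K(y(C(2))) + p = 14 - 63 = -49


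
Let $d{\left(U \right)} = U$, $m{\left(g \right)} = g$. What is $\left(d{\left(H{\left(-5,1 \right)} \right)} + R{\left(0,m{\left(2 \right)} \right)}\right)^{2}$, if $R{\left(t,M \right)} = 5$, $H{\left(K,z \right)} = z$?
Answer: $36$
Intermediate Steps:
$\left(d{\left(H{\left(-5,1 \right)} \right)} + R{\left(0,m{\left(2 \right)} \right)}\right)^{2} = \left(1 + 5\right)^{2} = 6^{2} = 36$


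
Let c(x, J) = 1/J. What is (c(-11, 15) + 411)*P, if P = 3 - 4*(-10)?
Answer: 265138/15 ≈ 17676.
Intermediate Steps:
P = 43 (P = 3 + 40 = 43)
(c(-11, 15) + 411)*P = (1/15 + 411)*43 = (6166/15)*43 = 265138/15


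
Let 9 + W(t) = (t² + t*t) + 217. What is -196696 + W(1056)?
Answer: 2033784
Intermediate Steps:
W(t) = 208 + 2*t² (W(t) = -9 + ((t² + t*t) + 217) = -9 + ((t² + t²) + 217) = -9 + (2*t² + 217) = -9 + (217 + 2*t²) = 208 + 2*t²)
-196696 + W(1056) = -196696 + (208 + 2*1056²) = -196696 + (208 + 2*1115136) = -196696 + (208 + 2230272) = -196696 + 2230480 = 2033784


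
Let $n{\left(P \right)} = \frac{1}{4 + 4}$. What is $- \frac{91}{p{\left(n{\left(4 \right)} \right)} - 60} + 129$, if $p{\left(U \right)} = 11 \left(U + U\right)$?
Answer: $\frac{29905}{229} \approx 130.59$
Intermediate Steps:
$n{\left(P \right)} = \frac{1}{8}$
$p{\left(U \right)} = 22 U$ ($p{\left(U \right)} = 11 \cdot 2 U = 22 U$)
$- \frac{91}{p{\left(n{\left(4 \right)} \right)} - 60} + 129 = - \frac{91}{22 \cdot \frac{1}{8} - 60} + 129 = - \frac{91}{\frac{11}{4} - 60} + 129 = - \frac{91}{- \frac{229}{4}} + 129 = \left(-91\right) \left(- \frac{4}{229}\right) + 129 = \frac{364}{229} + 129 = \frac{29905}{229}$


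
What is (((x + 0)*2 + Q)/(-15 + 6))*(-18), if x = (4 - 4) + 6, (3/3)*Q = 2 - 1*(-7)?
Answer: 42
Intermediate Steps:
Q = 9 (Q = 2 - 1*(-7) = 2 + 7 = 9)
x = 6 (x = 0 + 6 = 6)
(((x + 0)*2 + Q)/(-15 + 6))*(-18) = (((6 + 0)*2 + 9)/(-15 + 6))*(-18) = ((6*2 + 9)/(-9))*(-18) = ((12 + 9)*(-1/9))*(-18) = (21*(-1/9))*(-18) = -7/3*(-18) = 42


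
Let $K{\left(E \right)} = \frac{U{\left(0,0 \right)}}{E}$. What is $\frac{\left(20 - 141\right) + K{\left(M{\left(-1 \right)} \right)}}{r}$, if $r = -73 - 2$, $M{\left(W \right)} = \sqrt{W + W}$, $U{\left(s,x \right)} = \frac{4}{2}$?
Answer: $\frac{121}{75} + \frac{i \sqrt{2}}{75} \approx 1.6133 + 0.018856 i$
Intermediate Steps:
$U{\left(s,x \right)} = 2$ ($U{\left(s,x \right)} = 4 \cdot \frac{1}{2} = 2$)
$M{\left(W \right)} = \sqrt{2} \sqrt{W}$ ($M{\left(W \right)} = \sqrt{2 W} = \sqrt{2} \sqrt{W}$)
$K{\left(E \right)} = \frac{2}{E}$
$r = -75$
$\frac{\left(20 - 141\right) + K{\left(M{\left(-1 \right)} \right)}}{r} = \frac{\left(20 - 141\right) + \frac{2}{\sqrt{2} \sqrt{-1}}}{-75} = \left(-121 + \frac{2}{\sqrt{2} i}\right) \left(- \frac{1}{75}\right) = \left(-121 + \frac{2}{i \sqrt{2}}\right) \left(- \frac{1}{75}\right) = \left(-121 + 2 \left(- \frac{i \sqrt{2}}{2}\right)\right) \left(- \frac{1}{75}\right) = \left(-121 - i \sqrt{2}\right) \left(- \frac{1}{75}\right) = \frac{121}{75} + \frac{i \sqrt{2}}{75}$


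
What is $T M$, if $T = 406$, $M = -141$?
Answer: $-57246$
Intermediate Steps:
$T M = 406 \left(-141\right) = -57246$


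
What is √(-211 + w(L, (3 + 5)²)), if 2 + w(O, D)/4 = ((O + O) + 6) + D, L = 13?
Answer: √165 ≈ 12.845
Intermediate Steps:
w(O, D) = 16 + 4*D + 8*O (w(O, D) = -8 + 4*(((O + O) + 6) + D) = -8 + 4*((2*O + 6) + D) = -8 + 4*((6 + 2*O) + D) = -8 + 4*(6 + D + 2*O) = -8 + (24 + 4*D + 8*O) = 16 + 4*D + 8*O)
√(-211 + w(L, (3 + 5)²)) = √(-211 + (16 + 4*(3 + 5)² + 8*13)) = √(-211 + (16 + 4*8² + 104)) = √(-211 + (16 + 4*64 + 104)) = √(-211 + (16 + 256 + 104)) = √(-211 + 376) = √165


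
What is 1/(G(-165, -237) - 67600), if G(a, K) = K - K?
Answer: -1/67600 ≈ -1.4793e-5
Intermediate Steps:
G(a, K) = 0
1/(G(-165, -237) - 67600) = 1/(0 - 67600) = 1/(-67600) = -1/67600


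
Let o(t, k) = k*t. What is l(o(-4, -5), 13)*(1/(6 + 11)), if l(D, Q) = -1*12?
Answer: -12/17 ≈ -0.70588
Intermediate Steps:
l(D, Q) = -12
l(o(-4, -5), 13)*(1/(6 + 11)) = -12/(6 + 11) = -12/17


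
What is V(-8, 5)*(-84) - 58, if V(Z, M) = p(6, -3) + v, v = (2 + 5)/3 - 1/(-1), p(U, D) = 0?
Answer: -338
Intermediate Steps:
v = 10/3 (v = 7*(⅓) - 1*(-1) = 7/3 + 1 = 10/3 ≈ 3.3333)
V(Z, M) = 10/3 (V(Z, M) = 0 + 10/3 = 10/3)
V(-8, 5)*(-84) - 58 = (10/3)*(-84) - 58 = -280 - 58 = -338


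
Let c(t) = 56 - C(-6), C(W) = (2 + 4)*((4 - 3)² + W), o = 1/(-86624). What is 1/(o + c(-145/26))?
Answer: 86624/7449663 ≈ 0.011628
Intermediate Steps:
o = -1/86624 ≈ -1.1544e-5
C(W) = 6 + 6*W (C(W) = 6*(1² + W) = 6*(1 + W) = 6 + 6*W)
c(t) = 86 (c(t) = 56 - (6 + 6*(-6)) = 56 - (6 - 36) = 56 - 1*(-30) = 56 + 30 = 86)
1/(o + c(-145/26)) = 1/(-1/86624 + 86) = 1/(7449663/86624) = 86624/7449663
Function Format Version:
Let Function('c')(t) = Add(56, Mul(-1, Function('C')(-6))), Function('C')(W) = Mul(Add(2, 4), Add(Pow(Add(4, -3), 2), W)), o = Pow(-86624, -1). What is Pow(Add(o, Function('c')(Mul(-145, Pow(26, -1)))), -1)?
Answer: Rational(86624, 7449663) ≈ 0.011628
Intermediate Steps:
o = Rational(-1, 86624) ≈ -1.1544e-5
Function('C')(W) = Add(6, Mul(6, W)) (Function('C')(W) = Mul(6, Add(Pow(1, 2), W)) = Mul(6, Add(1, W)) = Add(6, Mul(6, W)))
Function('c')(t) = 86 (Function('c')(t) = Add(56, Mul(-1, Add(6, Mul(6, -6)))) = Add(56, Mul(-1, Add(6, -36))) = Add(56, Mul(-1, -30)) = Add(56, 30) = 86)
Pow(Add(o, Function('c')(Mul(-145, Pow(26, -1)))), -1) = Pow(Add(Rational(-1, 86624), 86), -1) = Pow(Rational(7449663, 86624), -1) = Rational(86624, 7449663)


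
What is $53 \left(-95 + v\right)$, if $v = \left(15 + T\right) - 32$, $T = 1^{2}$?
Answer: $-5883$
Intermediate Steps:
$T = 1$
$v = -16$ ($v = \left(15 + 1\right) - 32 = 16 - 32 = -16$)
$53 \left(-95 + v\right) = 53 \left(-95 - 16\right) = 53 \left(-111\right) = -5883$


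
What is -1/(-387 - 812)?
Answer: 1/1199 ≈ 0.00083403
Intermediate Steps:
-1/(-387 - 812) = -1/(-1199) = -1*(-1/1199) = 1/1199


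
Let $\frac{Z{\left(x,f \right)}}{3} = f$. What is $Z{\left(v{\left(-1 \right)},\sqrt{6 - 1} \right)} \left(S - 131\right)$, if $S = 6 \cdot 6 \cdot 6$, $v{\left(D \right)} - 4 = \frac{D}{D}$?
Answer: $255 \sqrt{5} \approx 570.2$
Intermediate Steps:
$v{\left(D \right)} = 5$ ($v{\left(D \right)} = 4 + \frac{D}{D} = 4 + 1 = 5$)
$Z{\left(x,f \right)} = 3 f$
$S = 216$ ($S = 36 \cdot 6 = 216$)
$Z{\left(v{\left(-1 \right)},\sqrt{6 - 1} \right)} \left(S - 131\right) = 3 \sqrt{6 - 1} \left(216 - 131\right) = 3 \sqrt{5} \cdot 85 = 255 \sqrt{5}$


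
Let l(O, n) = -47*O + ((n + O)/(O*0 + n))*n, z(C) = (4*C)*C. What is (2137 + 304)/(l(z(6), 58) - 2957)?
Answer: -2441/9523 ≈ -0.25633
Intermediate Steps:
z(C) = 4*C**2
l(O, n) = n - 46*O (l(O, n) = -47*O + ((O + n)/(0 + n))*n = -47*O + ((O + n)/n)*n = -47*O + (O + n) = n - 46*O)
(2137 + 304)/(l(z(6), 58) - 2957) = (2137 + 304)/((58 - 184*6**2) - 2957) = 2441/((58 - 184*36) - 2957) = 2441/((58 - 46*144) - 2957) = 2441/((58 - 6624) - 2957) = 2441/(-6566 - 2957) = 2441/(-9523) = 2441*(-1/9523) = -2441/9523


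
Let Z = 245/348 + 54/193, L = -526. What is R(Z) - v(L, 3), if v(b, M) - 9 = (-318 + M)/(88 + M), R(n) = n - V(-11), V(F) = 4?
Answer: -7469335/873132 ≈ -8.5546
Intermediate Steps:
Z = 66077/67164 (Z = 245*(1/348) + 54*(1/193) = 245/348 + 54/193 = 66077/67164 ≈ 0.98382)
R(n) = -4 + n (R(n) = n - 1*4 = n - 4 = -4 + n)
v(b, M) = 9 + (-318 + M)/(88 + M)
R(Z) - v(L, 3) = (-4 + 66077/67164) - 2*(237 + 5*3)/(88 + 3) = -202579/67164 - 2*(237 + 15)/91 = -202579/67164 - 2*252/91 = -202579/67164 - 1*72/13 = -202579/67164 - 72/13 = -7469335/873132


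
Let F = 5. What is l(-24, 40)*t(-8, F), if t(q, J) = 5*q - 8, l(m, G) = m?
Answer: 1152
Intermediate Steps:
t(q, J) = -8 + 5*q
l(-24, 40)*t(-8, F) = -24*(-8 + 5*(-8)) = -24*(-8 - 40) = -24*(-48) = 1152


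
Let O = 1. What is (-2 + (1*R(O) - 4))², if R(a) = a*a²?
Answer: 25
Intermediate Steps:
R(a) = a³
(-2 + (1*R(O) - 4))² = (-2 + (1*1³ - 4))² = (-2 + (1*1 - 4))² = (-2 + (1 - 4))² = (-2 - 3)² = (-5)² = 25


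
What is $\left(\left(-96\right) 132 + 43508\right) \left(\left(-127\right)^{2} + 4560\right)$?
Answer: $637966004$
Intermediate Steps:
$\left(\left(-96\right) 132 + 43508\right) \left(\left(-127\right)^{2} + 4560\right) = \left(-12672 + 43508\right) \left(16129 + 4560\right) = 30836 \cdot 20689 = 637966004$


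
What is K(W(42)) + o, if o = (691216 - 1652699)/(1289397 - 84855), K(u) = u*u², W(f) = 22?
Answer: 12825001733/1204542 ≈ 10647.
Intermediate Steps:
K(u) = u³
o = -961483/1204542 ≈ -0.79821
K(W(42)) + o = 22³ - 961483/1204542 = 10648 - 961483/1204542 = 12825001733/1204542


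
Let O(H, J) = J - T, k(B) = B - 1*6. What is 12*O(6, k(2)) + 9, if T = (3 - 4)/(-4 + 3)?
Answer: -51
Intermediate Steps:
k(B) = -6 + B (k(B) = B - 6 = -6 + B)
T = 1 (T = -1/(-1) = -1*(-1) = 1)
O(H, J) = -1 + J (O(H, J) = J - 1*1 = J - 1 = -1 + J)
12*O(6, k(2)) + 9 = 12*(-1 + (-6 + 2)) + 9 = 12*(-1 - 4) + 9 = 12*(-5) + 9 = -60 + 9 = -51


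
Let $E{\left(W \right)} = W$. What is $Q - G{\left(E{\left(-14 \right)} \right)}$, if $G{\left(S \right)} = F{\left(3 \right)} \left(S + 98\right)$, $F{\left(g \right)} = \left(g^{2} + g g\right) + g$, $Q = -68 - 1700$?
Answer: $-3532$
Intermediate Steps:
$Q = -1768$ ($Q = -68 - 1700 = -1768$)
$F{\left(g \right)} = g + 2 g^{2}$ ($F{\left(g \right)} = \left(g^{2} + g^{2}\right) + g = 2 g^{2} + g = g + 2 g^{2}$)
$G{\left(S \right)} = 2058 + 21 S$ ($G{\left(S \right)} = 3 \left(1 + 2 \cdot 3\right) \left(S + 98\right) = 3 \left(1 + 6\right) \left(98 + S\right) = 3 \cdot 7 \left(98 + S\right) = 21 \left(98 + S\right) = 2058 + 21 S$)
$Q - G{\left(E{\left(-14 \right)} \right)} = -1768 - \left(2058 + 21 \left(-14\right)\right) = -1768 - \left(2058 - 294\right) = -1768 - 1764 = -3532$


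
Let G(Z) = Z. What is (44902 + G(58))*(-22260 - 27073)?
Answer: -2218011680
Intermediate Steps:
(44902 + G(58))*(-22260 - 27073) = (44902 + 58)*(-22260 - 27073) = 44960*(-49333) = -2218011680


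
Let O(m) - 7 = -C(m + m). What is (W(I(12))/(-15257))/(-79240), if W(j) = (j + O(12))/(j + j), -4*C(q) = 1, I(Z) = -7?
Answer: -1/67702022080 ≈ -1.4771e-11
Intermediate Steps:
C(q) = -1/4 (C(q) = -1/4*1 = -1/4)
O(m) = 29/4 (O(m) = 7 - 1*(-1/4) = 7 + 1/4 = 29/4)
W(j) = (29/4 + j)/(2*j) (W(j) = (j + 29/4)/(j + j) = (29/4 + j)/((2*j)) = (29/4 + j)*(1/(2*j)) = (29/4 + j)/(2*j))
(W(I(12))/(-15257))/(-79240) = (((1/8)*(29 + 4*(-7))/(-7))/(-15257))/(-79240) = (((1/8)*(-1/7)*(29 - 28))*(-1/15257))*(-1/79240) = (((1/8)*(-1/7)*1)*(-1/15257))*(-1/79240) = -1/56*(-1/15257)*(-1/79240) = (1/854392)*(-1/79240) = -1/67702022080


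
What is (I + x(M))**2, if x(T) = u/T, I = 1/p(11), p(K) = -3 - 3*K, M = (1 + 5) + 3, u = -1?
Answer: 25/1296 ≈ 0.019290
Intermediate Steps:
M = 9 (M = 6 + 3 = 9)
I = -1/36 (I = 1/(-3 - 3*11) = 1/(-3 - 33) = 1/(-36) = -1/36 ≈ -0.027778)
x(T) = -1/T
(I + x(M))**2 = (-1/36 - 1/9)**2 = (-5/36)**2 = 25/1296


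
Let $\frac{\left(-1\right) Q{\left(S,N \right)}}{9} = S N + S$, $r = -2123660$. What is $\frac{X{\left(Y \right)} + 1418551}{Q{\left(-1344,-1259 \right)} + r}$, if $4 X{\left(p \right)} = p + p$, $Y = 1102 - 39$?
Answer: $- \frac{2838165}{34680856} \approx -0.081837$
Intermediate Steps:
$Y = 1063$
$Q{\left(S,N \right)} = - 9 S - 9 N S$ ($Q{\left(S,N \right)} = - 9 \left(S N + S\right) = - 9 \left(N S + S\right) = - 9 \left(S + N S\right) = - 9 S - 9 N S$)
$X{\left(p \right)} = \frac{p}{2}$ ($X{\left(p \right)} = \frac{p + p}{4} = \frac{2 p}{4} = \frac{p}{2}$)
$\frac{X{\left(Y \right)} + 1418551}{Q{\left(-1344,-1259 \right)} + r} = \frac{\frac{1}{2} \cdot 1063 + 1418551}{\left(-9\right) \left(-1344\right) \left(1 - 1259\right) - 2123660} = \frac{\frac{1063}{2} + 1418551}{\left(-9\right) \left(-1344\right) \left(-1258\right) - 2123660} = \frac{2838165}{2 \left(-15216768 - 2123660\right)} = \frac{2838165}{2 \left(-17340428\right)} = \frac{2838165}{2} \left(- \frac{1}{17340428}\right) = - \frac{2838165}{34680856}$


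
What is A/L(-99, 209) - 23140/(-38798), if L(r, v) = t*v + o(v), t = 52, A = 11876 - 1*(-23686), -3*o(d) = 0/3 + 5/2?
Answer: 4893602138/1264872997 ≈ 3.8688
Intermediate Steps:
o(d) = -⅚ (o(d) = -(0/3 + 5/2)/3 = -(0*(⅓) + 5*(½))/3 = -(0 + 5/2)/3 = -⅓*5/2 = -⅚)
A = 35562 (A = 11876 + 23686 = 35562)
L(r, v) = -⅚ + 52*v (L(r, v) = 52*v - ⅚ = -⅚ + 52*v)
A/L(-99, 209) - 23140/(-38798) = 35562/(-⅚ + 52*209) - 23140/(-38798) = 35562/(-⅚ + 10868) - 23140*(-1/38798) = 35562/(65203/6) + 11570/19399 = 35562*(6/65203) + 11570/19399 = 213372/65203 + 11570/19399 = 4893602138/1264872997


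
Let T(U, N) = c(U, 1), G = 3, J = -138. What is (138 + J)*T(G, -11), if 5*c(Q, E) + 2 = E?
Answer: 0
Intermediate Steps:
c(Q, E) = -⅖ + E/5
T(U, N) = -⅕ (T(U, N) = -⅖ + (⅕)*1 = -⅖ + ⅕ = -⅕)
(138 + J)*T(G, -11) = (138 - 138)*(-⅕) = 0*(-⅕) = 0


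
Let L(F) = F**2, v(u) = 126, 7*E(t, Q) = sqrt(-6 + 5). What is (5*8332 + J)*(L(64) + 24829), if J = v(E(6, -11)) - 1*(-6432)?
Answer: 1394705650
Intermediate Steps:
E(t, Q) = I/7 (E(t, Q) = sqrt(-6 + 5)/7 = sqrt(-1)/7 = I/7)
J = 6558 (J = 126 - 1*(-6432) = 126 + 6432 = 6558)
(5*8332 + J)*(L(64) + 24829) = (5*8332 + 6558)*(64**2 + 24829) = (41660 + 6558)*(4096 + 24829) = 48218*28925 = 1394705650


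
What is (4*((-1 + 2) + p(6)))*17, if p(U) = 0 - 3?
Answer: -136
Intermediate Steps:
p(U) = -3
(4*((-1 + 2) + p(6)))*17 = (4*((-1 + 2) - 3))*17 = (4*(1 - 3))*17 = (4*(-2))*17 = -8*17 = -136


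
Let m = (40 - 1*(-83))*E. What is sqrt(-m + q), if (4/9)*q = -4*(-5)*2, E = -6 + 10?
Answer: I*sqrt(402) ≈ 20.05*I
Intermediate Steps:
E = 4
m = 492 (m = (40 - 1*(-83))*4 = (40 + 83)*4 = 123*4 = 492)
q = 90 (q = 9*(-4*(-5)*2)/4 = 9*(20*2)/4 = (9/4)*40 = 90)
sqrt(-m + q) = sqrt(-1*492 + 90) = sqrt(-492 + 90) = sqrt(-402) = I*sqrt(402)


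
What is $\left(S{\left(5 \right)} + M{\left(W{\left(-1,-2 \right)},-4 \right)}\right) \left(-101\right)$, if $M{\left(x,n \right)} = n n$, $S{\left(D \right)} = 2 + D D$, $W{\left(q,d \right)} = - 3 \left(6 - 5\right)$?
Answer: $-4343$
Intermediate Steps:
$W{\left(q,d \right)} = -3$ ($W{\left(q,d \right)} = \left(-3\right) 1 = -3$)
$S{\left(D \right)} = 2 + D^{2}$
$M{\left(x,n \right)} = n^{2}$
$\left(S{\left(5 \right)} + M{\left(W{\left(-1,-2 \right)},-4 \right)}\right) \left(-101\right) = \left(\left(2 + 5^{2}\right) + \left(-4\right)^{2}\right) \left(-101\right) = \left(\left(2 + 25\right) + 16\right) \left(-101\right) = \left(27 + 16\right) \left(-101\right) = 43 \left(-101\right) = -4343$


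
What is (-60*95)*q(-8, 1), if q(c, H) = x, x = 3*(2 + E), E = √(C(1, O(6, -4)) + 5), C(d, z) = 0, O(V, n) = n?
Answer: -34200 - 17100*√5 ≈ -72437.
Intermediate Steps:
E = √5 (E = √(0 + 5) = √5 ≈ 2.2361)
x = 6 + 3*√5 (x = 3*(2 + √5) = 6 + 3*√5 ≈ 12.708)
q(c, H) = 6 + 3*√5
(-60*95)*q(-8, 1) = (-60*95)*(6 + 3*√5) = -5700*(6 + 3*√5) = -34200 - 17100*√5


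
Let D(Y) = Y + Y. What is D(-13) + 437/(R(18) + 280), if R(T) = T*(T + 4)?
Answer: -17139/676 ≈ -25.354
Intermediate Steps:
R(T) = T*(4 + T)
D(Y) = 2*Y
D(-13) + 437/(R(18) + 280) = 2*(-13) + 437/(18*(4 + 18) + 280) = -26 + 437/(18*22 + 280) = -26 + 437/(396 + 280) = -26 + 437/676 = -17139/676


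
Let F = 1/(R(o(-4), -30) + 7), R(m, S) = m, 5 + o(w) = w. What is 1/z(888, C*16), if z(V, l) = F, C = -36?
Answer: -2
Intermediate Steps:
o(w) = -5 + w
F = -½ (F = 1/((-5 - 4) + 7) = 1/(-9 + 7) = 1/(-2) = -½ ≈ -0.50000)
z(V, l) = -½
1/z(888, C*16) = 1/(-½) = -2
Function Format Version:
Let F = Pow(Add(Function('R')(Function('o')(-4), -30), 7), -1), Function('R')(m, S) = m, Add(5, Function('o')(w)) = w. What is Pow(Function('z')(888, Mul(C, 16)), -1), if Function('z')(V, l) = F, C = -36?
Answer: -2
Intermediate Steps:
Function('o')(w) = Add(-5, w)
F = Rational(-1, 2) (F = Pow(Add(Add(-5, -4), 7), -1) = Pow(Add(-9, 7), -1) = Pow(-2, -1) = Rational(-1, 2) ≈ -0.50000)
Function('z')(V, l) = Rational(-1, 2)
Pow(Function('z')(888, Mul(C, 16)), -1) = Pow(Rational(-1, 2), -1) = -2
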